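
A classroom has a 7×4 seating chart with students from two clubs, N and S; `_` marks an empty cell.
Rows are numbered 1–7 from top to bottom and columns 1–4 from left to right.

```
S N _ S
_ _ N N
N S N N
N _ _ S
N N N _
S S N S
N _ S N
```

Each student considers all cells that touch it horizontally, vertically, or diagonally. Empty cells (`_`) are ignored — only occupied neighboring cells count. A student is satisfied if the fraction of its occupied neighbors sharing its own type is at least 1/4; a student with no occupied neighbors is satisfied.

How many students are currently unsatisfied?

5

(1,1)S 0/1 not
(1,2)N 1/2 satisfied
(1,4)S 0/2 not
(2,3)N 4/6 satisfied
(2,4)N 3/4 satisfied
(3,1)N 1/2 satisfied
(3,2)S 0/4 not
(3,3)N 3/5 satisfied
(3,4)N 3/4 satisfied
(4,1)N 3/4 satisfied
(4,4)S 0/3 not
(5,1)N 2/4 satisfied
(5,2)N 4/6 satisfied
(5,3)N 2/5 satisfied
(6,1)S 1/4 satisfied
(6,2)S 2/7 satisfied
(6,3)N 3/6 satisfied
(6,4)S 1/4 satisfied
(7,1)N 0/2 not
(7,3)S 2/4 satisfied
(7,4)N 1/3 satisfied
Unsatisfied: (1,1), (1,4), (3,2), (4,4), (7,1) — 5 in total.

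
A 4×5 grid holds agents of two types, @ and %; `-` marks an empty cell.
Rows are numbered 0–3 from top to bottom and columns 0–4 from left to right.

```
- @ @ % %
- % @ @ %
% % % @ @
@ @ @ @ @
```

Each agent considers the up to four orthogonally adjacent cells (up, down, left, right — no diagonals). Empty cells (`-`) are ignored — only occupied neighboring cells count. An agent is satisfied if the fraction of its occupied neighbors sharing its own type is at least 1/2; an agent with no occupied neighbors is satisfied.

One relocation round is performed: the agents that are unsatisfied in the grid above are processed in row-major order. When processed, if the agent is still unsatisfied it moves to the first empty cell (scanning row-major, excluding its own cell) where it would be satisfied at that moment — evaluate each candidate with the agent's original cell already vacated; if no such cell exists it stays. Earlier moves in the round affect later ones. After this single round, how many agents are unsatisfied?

2

Initially unsatisfied (in order): (0,3), (1,1), (1,4), (2,2).
  (0,3) → (1,0).
  (1,1): now satisfied by earlier moves; stays.
  (1,4) → (0,0).
  (2,2): no empty cell satisfies it; stays.
Resulting grid:
% @ @ - %
% % @ @ -
% % % @ @
@ @ @ @ @
Unsatisfied now: (0,1), (2,2).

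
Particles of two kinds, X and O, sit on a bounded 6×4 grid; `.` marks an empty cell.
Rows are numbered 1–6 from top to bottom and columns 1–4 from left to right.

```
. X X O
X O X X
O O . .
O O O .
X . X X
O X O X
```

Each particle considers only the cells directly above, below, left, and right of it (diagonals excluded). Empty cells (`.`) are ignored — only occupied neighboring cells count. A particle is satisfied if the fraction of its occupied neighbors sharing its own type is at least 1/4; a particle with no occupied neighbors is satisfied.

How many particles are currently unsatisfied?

6

(1,2)X 1/2 ✓
(1,3)X 2/3 ✓
(1,4)O 0/2 ✗
(2,1)X 0/2 ✗
(2,2)O 1/4 ✓
(2,3)X 2/3 ✓
(2,4)X 1/2 ✓
(3,1)O 2/3 ✓
(3,2)O 3/3 ✓
(4,1)O 2/3 ✓
(4,2)O 3/3 ✓
(4,3)O 1/2 ✓
(5,1)X 0/2 ✗
(5,3)X 1/3 ✓
(5,4)X 2/2 ✓
(6,1)O 0/2 ✗
(6,2)X 0/2 ✗
(6,3)O 0/3 ✗
(6,4)X 1/2 ✓
Unsatisfied: (1,4), (2,1), (5,1), (6,1), (6,2), (6,3) — 6 in total.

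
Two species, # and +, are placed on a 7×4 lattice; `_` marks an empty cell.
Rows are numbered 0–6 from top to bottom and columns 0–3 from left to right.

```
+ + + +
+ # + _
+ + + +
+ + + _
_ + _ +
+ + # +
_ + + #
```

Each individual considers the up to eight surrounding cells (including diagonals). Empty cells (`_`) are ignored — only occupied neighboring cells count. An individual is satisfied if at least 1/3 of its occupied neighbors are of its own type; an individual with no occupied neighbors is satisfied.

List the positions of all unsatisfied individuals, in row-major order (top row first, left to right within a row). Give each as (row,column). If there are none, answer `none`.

(1,1), (5,2)

Row 0: (0,0)+ 2/3 ✓ · (0,1)+ 4/5 ✓ · (0,2)+ 3/4 ✓ · (0,3)+ 2/2 ✓
Row 1: (1,0)+ 4/5 ✓ · (1,1)# 0/8 ✗ · (1,2)+ 6/7 ✓
Row 2: (2,0)+ 4/5 ✓ · (2,1)+ 7/8 ✓ · (2,2)+ 5/6 ✓ · (2,3)+ 3/3 ✓
Row 3: (3,0)+ 4/4 ✓ · (3,1)+ 6/6 ✓ · (3,2)+ 6/6 ✓
Row 4: (4,1)+ 5/6 ✓ · (4,3)+ 2/3 ✓
Row 5: (5,0)+ 3/3 ✓ · (5,1)+ 4/5 ✓ · (5,2)# 1/7 ✗ · (5,3)+ 2/4 ✓
Row 6: (6,1)+ 3/4 ✓ · (6,2)+ 3/5 ✓ · (6,3)# 1/3 ✓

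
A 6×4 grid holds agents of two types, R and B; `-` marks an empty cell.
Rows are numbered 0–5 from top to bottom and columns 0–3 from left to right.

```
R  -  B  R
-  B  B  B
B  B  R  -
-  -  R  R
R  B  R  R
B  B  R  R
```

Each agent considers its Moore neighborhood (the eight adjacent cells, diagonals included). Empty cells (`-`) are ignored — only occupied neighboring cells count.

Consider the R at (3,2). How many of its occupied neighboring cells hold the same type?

Occupied neighbors of (3,2): (2,1)=B, (2,2)=R, (3,3)=R, (4,1)=B, (4,2)=R, (4,3)=R.
Same type (R): 4 of 6.

4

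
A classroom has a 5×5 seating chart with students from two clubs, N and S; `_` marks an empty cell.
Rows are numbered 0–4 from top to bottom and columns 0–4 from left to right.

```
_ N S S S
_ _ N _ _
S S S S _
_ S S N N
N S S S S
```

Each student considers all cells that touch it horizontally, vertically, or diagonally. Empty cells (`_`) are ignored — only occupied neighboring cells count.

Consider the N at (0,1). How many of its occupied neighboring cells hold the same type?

1

Occupied neighbors of (0,1): (0,2)=S, (1,2)=N.
Same type (N): 1 of 2.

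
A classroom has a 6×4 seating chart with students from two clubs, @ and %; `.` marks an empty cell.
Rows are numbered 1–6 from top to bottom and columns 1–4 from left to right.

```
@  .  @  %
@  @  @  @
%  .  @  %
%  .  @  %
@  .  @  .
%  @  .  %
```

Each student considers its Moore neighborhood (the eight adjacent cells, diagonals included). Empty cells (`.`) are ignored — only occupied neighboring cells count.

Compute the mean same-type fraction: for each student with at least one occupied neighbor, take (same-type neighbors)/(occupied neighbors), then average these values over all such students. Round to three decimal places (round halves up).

0.470

Row 1: (1,1)@ 2/2 · (1,3)@ 3/4 · (1,4)% 0/3
Row 2: (2,1)@ 2/3 · (2,2)@ 5/6 · (2,3)@ 4/6 · (2,4)@ 3/5
Row 3: (3,1)% 1/3 · (3,3)@ 4/6 · (3,4)% 1/5
Row 4: (4,1)% 1/2 · (4,3)@ 2/4 · (4,4)% 1/4
Row 5: (5,1)@ 1/3 · (5,3)@ 2/4
Row 6: (6,1)% 0/2 · (6,2)@ 2/3 · (6,4)% 0/1
Sum over 18 students: 2/2 + 3/4 + 0/3 + 2/3 + 5/6 + 4/6 + 3/5 + 1/3 + 4/6 + 1/5 + 1/2 + 2/4 + 1/4 + 1/3 + 2/4 + 0/2 + 2/3 + 0/1 = 127/15; mean = 127/15 ÷ 18 = 127/270 = 0.470370… → 0.470.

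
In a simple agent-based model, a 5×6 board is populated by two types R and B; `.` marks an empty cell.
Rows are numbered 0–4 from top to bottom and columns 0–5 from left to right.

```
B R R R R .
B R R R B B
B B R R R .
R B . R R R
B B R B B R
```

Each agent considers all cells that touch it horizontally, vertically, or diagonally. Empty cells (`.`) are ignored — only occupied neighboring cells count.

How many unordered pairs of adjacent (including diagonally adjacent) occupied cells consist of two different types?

30

Scan each occupied cell's neighbors to the right and below (and the two forward diagonals) so each pair is counted once.
Row 0: B(0,0)–R(0,1)≠ B(0,0)–B(1,0)= B(0,0)–R(1,1)≠ R(0,1)–R(0,2)= R(0,1)–R(1,1)= R(0,1)–R(1,2)= R(0,1)–B(1,0)≠ R(0,2)–R(0,3)= R(0,2)–R(1,2)= R(0,2)–R(1,3)= R(0,2)–R(1,1)= R(0,3)–R(0,4)= R(0,3)–R(1,3)= R(0,3)–B(1,4)≠ R(0,3)–R(1,2)= R(0,4)–B(1,4)≠ R(0,4)–B(1,5)≠ R(0,4)–R(1,3)=  → 6/18 unlike.
Row 1: B(1,0)–R(1,1)≠ B(1,0)–B(2,0)= B(1,0)–B(2,1)= R(1,1)–R(1,2)= R(1,1)–B(2,1)≠ R(1,1)–R(2,2)= R(1,1)–B(2,0)≠ R(1,2)–R(1,3)= R(1,2)–R(2,2)= R(1,2)–R(2,3)= R(1,2)–B(2,1)≠ R(1,3)–B(1,4)≠ R(1,3)–R(2,3)= R(1,3)–R(2,4)= R(1,3)–R(2,2)= B(1,4)–B(1,5)= B(1,4)–R(2,4)≠ B(1,4)–R(2,3)≠ B(1,5)–R(2,4)≠  → 8/19 unlike.
Row 2: B(2,0)–B(2,1)= B(2,0)–R(3,0)≠ B(2,0)–B(3,1)= B(2,1)–R(2,2)≠ B(2,1)–B(3,1)= B(2,1)–R(3,0)≠ R(2,2)–R(2,3)= R(2,2)–R(3,3)= R(2,2)–B(3,1)≠ R(2,3)–R(2,4)= R(2,3)–R(3,3)= R(2,3)–R(3,4)= R(2,4)–R(3,4)= R(2,4)–R(3,5)= R(2,4)–R(3,3)=  → 4/15 unlike.
Row 3: R(3,0)–B(3,1)≠ R(3,0)–B(4,0)≠ R(3,0)–B(4,1)≠ B(3,1)–B(4,1)= B(3,1)–R(4,2)≠ B(3,1)–B(4,0)= R(3,3)–R(3,4)= R(3,3)–B(4,3)≠ R(3,3)–B(4,4)≠ R(3,3)–R(4,2)= R(3,4)–R(3,5)= R(3,4)–B(4,4)≠ R(3,4)–R(4,5)= R(3,4)–B(4,3)≠ R(3,5)–R(4,5)= R(3,5)–B(4,4)≠  → 9/16 unlike.
Row 4: B(4,0)–B(4,1)= B(4,1)–R(4,2)≠ R(4,2)–B(4,3)≠ B(4,3)–B(4,4)= B(4,4)–R(4,5)≠  → 3/5 unlike.
Total adjacent occupied pairs: 73; unlike-type pairs: 30.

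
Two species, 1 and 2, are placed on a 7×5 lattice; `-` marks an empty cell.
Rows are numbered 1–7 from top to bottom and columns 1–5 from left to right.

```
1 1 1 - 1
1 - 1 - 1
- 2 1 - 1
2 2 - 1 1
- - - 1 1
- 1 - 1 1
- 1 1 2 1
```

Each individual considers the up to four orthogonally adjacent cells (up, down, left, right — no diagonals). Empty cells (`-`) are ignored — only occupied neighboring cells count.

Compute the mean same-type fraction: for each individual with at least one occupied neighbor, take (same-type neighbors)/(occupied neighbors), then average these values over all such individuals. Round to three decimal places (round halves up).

0.855

(1,1)1 2/2
(1,2)1 2/2
(1,3)1 2/2
(1,5)1 1/1
(2,1)1 1/1
(2,3)1 2/2
(2,5)1 2/2
(3,2)2 1/2
(3,3)1 1/2
(3,5)1 2/2
(4,1)2 1/1
(4,2)2 2/2
(4,4)1 2/2
(4,5)1 3/3
(5,4)1 3/3
(5,5)1 3/3
(6,2)1 1/1
(6,4)1 2/3
(6,5)1 3/3
(7,2)1 2/2
(7,3)1 1/2
(7,4)2 0/3
(7,5)1 1/2
Sum over 23 individuals: 2/2 + 2/2 + 2/2 + 1/1 + 1/1 + 2/2 + 2/2 + 1/2 + 1/2 + 2/2 + 1/1 + 2/2 + 2/2 + 3/3 + 3/3 + 3/3 + 1/1 + 2/3 + 3/3 + 2/2 + 1/2 + 0/3 + 1/2 = 59/3; mean = 59/3 ÷ 23 = 59/69 = 0.855072… → 0.855.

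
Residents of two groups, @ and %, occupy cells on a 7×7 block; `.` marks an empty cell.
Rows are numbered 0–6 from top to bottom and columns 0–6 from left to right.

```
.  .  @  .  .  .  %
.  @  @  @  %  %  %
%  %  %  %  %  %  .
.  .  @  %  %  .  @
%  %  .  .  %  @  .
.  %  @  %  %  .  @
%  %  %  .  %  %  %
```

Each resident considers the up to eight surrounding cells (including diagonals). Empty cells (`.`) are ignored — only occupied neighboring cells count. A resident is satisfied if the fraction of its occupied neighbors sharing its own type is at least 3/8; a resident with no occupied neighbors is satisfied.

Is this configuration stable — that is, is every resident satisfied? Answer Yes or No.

Row 0: (0,2)@ 3/3 ✓ · (0,6)% 2/2 ✓
Row 1: (1,1)@ 2/5 ✓ · (1,2)@ 3/6 ✓ · (1,3)@ 2/6 ✗ · (1,4)% 4/5 ✓ · (1,5)% 5/5 ✓ · (1,6)% 3/3 ✓
Row 2: (2,0)% 1/2 ✓ · (2,1)% 2/5 ✓ · (2,2)% 3/7 ✓ · (2,3)% 5/8 ✓ · (2,4)% 6/7 ✓ · (2,5)% 5/6 ✓
Row 3: (3,2)@ 0/5 ✗ · (3,3)% 5/6 ✓ · (3,4)% 5/6 ✓ · (3,6)@ 1/2 ✓
Row 4: (4,0)% 2/2 ✓ · (4,1)% 2/4 ✓ · (4,4)% 4/5 ✓ · (4,5)@ 2/5 ✓
Row 5: (5,1)% 5/6 ✓ · (5,2)@ 0/5 ✗ · (5,3)% 4/5 ✓ · (5,4)% 4/5 ✓ · (5,6)@ 1/3 ✗
Row 6: (6,0)% 2/2 ✓ · (6,1)% 3/4 ✓ · (6,2)% 3/4 ✓ · (6,4)% 3/3 ✓ · (6,5)% 3/4 ✓ · (6,6)% 1/2 ✓
For instance (1,3) has only 2/6 same-type neighbors, below 3/8.

No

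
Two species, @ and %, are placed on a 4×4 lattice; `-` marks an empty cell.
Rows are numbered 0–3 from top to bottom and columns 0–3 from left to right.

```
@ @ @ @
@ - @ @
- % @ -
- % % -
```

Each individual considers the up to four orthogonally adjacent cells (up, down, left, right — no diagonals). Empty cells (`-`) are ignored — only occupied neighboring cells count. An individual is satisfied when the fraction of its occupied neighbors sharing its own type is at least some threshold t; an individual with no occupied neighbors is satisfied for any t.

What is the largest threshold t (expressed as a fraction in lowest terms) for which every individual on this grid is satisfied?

Row 0: (0,0)@ 2/2 · (0,1)@ 2/2 · (0,2)@ 3/3 · (0,3)@ 2/2
Row 1: (1,0)@ 1/1 · (1,2)@ 3/3 · (1,3)@ 2/2
Row 2: (2,1)% 1/2 · (2,2)@ 1/3
Row 3: (3,1)% 2/2 · (3,2)% 1/2
The smallest same-type fraction is 1/3 at (2,2), which reduces to 1/3. Any threshold above that leaves this individual unsatisfied.

1/3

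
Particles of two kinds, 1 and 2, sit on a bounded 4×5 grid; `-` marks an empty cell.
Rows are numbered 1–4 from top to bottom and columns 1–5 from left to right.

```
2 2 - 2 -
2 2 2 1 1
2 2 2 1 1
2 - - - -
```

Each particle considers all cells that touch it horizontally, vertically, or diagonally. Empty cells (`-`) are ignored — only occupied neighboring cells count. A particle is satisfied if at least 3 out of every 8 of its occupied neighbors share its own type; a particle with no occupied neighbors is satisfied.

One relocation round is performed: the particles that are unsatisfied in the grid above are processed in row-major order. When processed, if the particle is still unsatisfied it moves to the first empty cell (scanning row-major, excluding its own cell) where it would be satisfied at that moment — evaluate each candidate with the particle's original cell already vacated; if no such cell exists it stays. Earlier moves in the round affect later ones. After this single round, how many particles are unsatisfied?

0

Initially unsatisfied (in order): (1,4).
  (1,4) → (1,3).
Resulting grid:
2 2 2 - -
2 2 2 1 1
2 2 2 1 1
2 - - - -
All satisfied now.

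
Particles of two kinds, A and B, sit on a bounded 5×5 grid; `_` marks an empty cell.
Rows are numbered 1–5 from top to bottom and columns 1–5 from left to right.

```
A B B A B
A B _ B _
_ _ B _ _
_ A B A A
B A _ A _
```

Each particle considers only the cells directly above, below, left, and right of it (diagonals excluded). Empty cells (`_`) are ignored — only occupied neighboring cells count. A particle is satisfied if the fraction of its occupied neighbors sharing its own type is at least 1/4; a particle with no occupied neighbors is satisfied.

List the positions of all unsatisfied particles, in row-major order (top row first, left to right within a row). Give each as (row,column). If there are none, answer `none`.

Row 1: (1,1)A 1/2 ok · (1,2)B 2/3 ok · (1,3)B 1/2 ok · (1,4)A 0/3 unhappy · (1,5)B 0/1 unhappy
Row 2: (2,1)A 1/2 ok · (2,2)B 1/2 ok · (2,4)B 0/1 unhappy
Row 3: (3,3)B 1/1 ok
Row 4: (4,2)A 1/2 ok · (4,3)B 1/3 ok · (4,4)A 2/3 ok · (4,5)A 1/1 ok
Row 5: (5,1)B 0/1 unhappy · (5,2)A 1/2 ok · (5,4)A 1/1 ok

(1,4), (1,5), (2,4), (5,1)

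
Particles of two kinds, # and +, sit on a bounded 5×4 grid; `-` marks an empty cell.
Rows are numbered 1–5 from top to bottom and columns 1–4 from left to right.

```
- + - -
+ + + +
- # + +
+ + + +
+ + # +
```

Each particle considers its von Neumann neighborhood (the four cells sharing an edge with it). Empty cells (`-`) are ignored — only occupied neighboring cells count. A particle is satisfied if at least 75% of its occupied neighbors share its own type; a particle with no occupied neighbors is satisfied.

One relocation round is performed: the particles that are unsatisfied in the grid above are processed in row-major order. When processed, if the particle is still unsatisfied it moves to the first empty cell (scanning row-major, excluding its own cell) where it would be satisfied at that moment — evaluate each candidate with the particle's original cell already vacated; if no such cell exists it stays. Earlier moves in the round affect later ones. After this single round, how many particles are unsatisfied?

Initially unsatisfied (in order): (3,2), (5,2), (5,3), (5,4).
  (3,2): no empty cell satisfies it; stays.
  (5,2) → (1,1).
  (5,3): no empty cell satisfies it; stays.
  (5,4) → (1,3).
Resulting grid:
+ + + -
+ + + +
- # + +
+ + + +
+ - # -
Unsatisfied now: (3,2), (4,2), (5,3).

3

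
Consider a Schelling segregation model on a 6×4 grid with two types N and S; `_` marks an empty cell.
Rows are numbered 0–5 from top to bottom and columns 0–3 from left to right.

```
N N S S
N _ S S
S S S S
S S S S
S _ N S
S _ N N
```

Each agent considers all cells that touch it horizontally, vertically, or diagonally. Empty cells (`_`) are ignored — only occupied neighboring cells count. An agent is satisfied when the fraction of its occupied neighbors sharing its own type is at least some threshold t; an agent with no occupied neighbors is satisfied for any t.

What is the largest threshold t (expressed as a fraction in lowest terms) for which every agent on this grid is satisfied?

1/3

(0,0)N 2/2
(0,1)N 2/4
(0,2)S 3/4
(0,3)S 3/3
(1,0)N 2/4
(1,2)S 6/7
(1,3)S 5/5
(2,0)S 3/4
(2,1)S 6/7
(2,2)S 7/7
(2,3)S 5/5
(3,0)S 4/4
(3,1)S 6/7
(3,2)S 6/7
(3,3)S 4/5
(4,0)S 3/3
(4,2)N 2/6
(4,3)S 2/5
(5,0)S 1/1
(5,2)N 2/3
(5,3)N 2/3
The smallest same-type fraction is 2/6 at (4,2), which reduces to 1/3. Any threshold above that leaves this agent unsatisfied.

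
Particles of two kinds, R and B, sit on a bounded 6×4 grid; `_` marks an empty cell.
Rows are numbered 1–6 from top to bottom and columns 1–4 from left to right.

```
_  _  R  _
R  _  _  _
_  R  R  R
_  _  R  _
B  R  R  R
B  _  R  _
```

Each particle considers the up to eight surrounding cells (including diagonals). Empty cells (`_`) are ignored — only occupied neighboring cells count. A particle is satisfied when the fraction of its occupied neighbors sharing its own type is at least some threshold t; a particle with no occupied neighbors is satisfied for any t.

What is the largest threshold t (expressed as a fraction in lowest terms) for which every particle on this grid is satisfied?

1/2

(1,3)R — no occupied neighbors
(2,1)R 1/1
(3,2)R 3/3
(3,3)R 3/3
(3,4)R 2/2
(4,3)R 6/6
(5,1)B 1/2
(5,2)R 3/5
(5,3)R 4/4
(5,4)R 3/3
(6,1)B 1/2
(6,3)R 3/3
The smallest same-type fraction is 1/2 at (5,1), which reduces to 1/2. Any threshold above that leaves this particle unsatisfied.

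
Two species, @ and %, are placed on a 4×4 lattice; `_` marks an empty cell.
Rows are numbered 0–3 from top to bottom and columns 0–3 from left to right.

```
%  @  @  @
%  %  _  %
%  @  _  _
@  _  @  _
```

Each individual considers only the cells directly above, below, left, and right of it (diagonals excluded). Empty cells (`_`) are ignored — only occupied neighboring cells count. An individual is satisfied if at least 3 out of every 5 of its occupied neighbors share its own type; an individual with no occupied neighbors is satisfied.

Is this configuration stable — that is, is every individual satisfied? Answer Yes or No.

No

Row 0: (0,0)% 1/2 not · (0,1)@ 1/3 not · (0,2)@ 2/2 satisfied · (0,3)@ 1/2 not
Row 1: (1,0)% 3/3 satisfied · (1,1)% 1/3 not · (1,3)% 0/1 not
Row 2: (2,0)% 1/3 not · (2,1)@ 0/2 not
Row 3: (3,0)@ 0/1 not · (3,2)@ 0/0 satisfied
For instance (0,0) has only 1/2 same-type neighbors, below 3/5.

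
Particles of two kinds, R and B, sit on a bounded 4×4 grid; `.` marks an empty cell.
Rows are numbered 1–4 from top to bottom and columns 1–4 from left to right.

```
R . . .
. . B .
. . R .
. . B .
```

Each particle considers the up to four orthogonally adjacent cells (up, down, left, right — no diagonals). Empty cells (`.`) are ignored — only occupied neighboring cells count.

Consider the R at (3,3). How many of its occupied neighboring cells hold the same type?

0

Occupied neighbors of (3,3): (2,3)=B, (4,3)=B.
Same type (R): 0 of 2.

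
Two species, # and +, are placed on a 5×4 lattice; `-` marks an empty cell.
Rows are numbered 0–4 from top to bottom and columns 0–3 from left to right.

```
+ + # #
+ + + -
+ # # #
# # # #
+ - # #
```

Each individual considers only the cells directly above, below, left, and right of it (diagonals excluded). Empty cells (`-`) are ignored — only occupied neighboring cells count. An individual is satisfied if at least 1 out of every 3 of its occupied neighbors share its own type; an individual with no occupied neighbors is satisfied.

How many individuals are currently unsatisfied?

1

Row 0: (0,0)+ 2/2 satisfied · (0,1)+ 2/3 satisfied · (0,2)# 1/3 satisfied · (0,3)# 1/1 satisfied
Row 1: (1,0)+ 3/3 satisfied · (1,1)+ 3/4 satisfied · (1,2)+ 1/3 satisfied
Row 2: (2,0)+ 1/3 satisfied · (2,1)# 2/4 satisfied · (2,2)# 3/4 satisfied · (2,3)# 2/2 satisfied
Row 3: (3,0)# 1/3 satisfied · (3,1)# 3/3 satisfied · (3,2)# 4/4 satisfied · (3,3)# 3/3 satisfied
Row 4: (4,0)+ 0/1 not · (4,2)# 2/2 satisfied · (4,3)# 2/2 satisfied
Unsatisfied: (4,0) — 1 in total.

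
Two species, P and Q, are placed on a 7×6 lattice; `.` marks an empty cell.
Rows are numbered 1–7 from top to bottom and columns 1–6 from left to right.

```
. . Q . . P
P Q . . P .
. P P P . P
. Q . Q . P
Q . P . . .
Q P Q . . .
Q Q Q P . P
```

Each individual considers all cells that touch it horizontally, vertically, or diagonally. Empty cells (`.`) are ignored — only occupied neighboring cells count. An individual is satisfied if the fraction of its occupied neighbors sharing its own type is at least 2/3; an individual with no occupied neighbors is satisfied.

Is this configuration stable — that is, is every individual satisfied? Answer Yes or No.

No

Row 1: (1,3)Q 1/1 satisfied · (1,6)P 1/1 satisfied
Row 2: (2,1)P 1/2 not · (2,2)Q 1/4 not · (2,5)P 3/3 satisfied
Row 3: (3,2)P 2/4 not · (3,3)P 2/5 not · (3,4)P 2/3 satisfied · (3,6)P 2/2 satisfied
Row 4: (4,2)Q 1/4 not · (4,4)Q 0/3 not · (4,6)P 1/1 satisfied
Row 5: (5,1)Q 2/3 satisfied · (5,3)P 1/4 not
Row 6: (6,1)Q 3/4 satisfied · (6,2)P 1/7 not · (6,3)Q 2/5 not
Row 7: (7,1)Q 2/3 satisfied · (7,2)Q 4/5 satisfied · (7,3)Q 2/4 not · (7,4)P 0/2 not · (7,6)P 0/0 satisfied
For instance (2,1) has only 1/2 same-type neighbors, below 2/3.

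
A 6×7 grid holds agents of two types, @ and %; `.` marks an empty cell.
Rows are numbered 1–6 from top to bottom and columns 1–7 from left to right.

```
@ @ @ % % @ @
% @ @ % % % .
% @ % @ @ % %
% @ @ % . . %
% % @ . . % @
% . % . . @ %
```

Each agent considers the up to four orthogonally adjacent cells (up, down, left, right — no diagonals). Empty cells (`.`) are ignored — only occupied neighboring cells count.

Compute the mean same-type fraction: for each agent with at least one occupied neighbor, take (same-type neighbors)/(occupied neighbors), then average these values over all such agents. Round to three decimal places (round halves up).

0.488

Row 1: (1,1)@ 1/2 · (1,2)@ 3/3 · (1,3)@ 2/3 · (1,4)% 2/3 · (1,5)% 2/3 · (1,6)@ 1/3 · (1,7)@ 1/1
Row 2: (2,1)% 1/3 · (2,2)@ 3/4 · (2,3)@ 2/4 · (2,4)% 2/4 · (2,5)% 3/4 · (2,6)% 2/3
Row 3: (3,1)% 2/3 · (3,2)@ 2/4 · (3,3)% 0/4 · (3,4)@ 1/4 · (3,5)@ 1/3 · (3,6)% 2/3 · (3,7)% 2/2
Row 4: (4,1)% 2/3 · (4,2)@ 2/4 · (4,3)@ 2/4 · (4,4)% 0/2 · (4,7)% 1/2
Row 5: (5,1)% 3/3 · (5,2)% 1/3 · (5,3)@ 1/3 · (5,6)% 0/2 · (5,7)@ 0/3
Row 6: (6,1)% 1/1 · (6,3)% 0/1 · (6,6)@ 0/2 · (6,7)% 0/2
Sum over 34 agents: 1/2 + 3/3 + 2/3 + 2/3 + 2/3 + 1/3 + 1/1 + 1/3 + 3/4 + 2/4 + 2/4 + 3/4 + 2/3 + 2/3 + 2/4 + 0/4 + 1/4 + 1/3 + 2/3 + 2/2 + 2/3 + 2/4 + 2/4 + 0/2 + 1/2 + 3/3 + 1/3 + 1/3 + 0/2 + 0/3 + 1/1 + 0/1 + 0/2 + 0/2 = 199/12; mean = 199/12 ÷ 34 = 199/408 = 0.487745… → 0.488.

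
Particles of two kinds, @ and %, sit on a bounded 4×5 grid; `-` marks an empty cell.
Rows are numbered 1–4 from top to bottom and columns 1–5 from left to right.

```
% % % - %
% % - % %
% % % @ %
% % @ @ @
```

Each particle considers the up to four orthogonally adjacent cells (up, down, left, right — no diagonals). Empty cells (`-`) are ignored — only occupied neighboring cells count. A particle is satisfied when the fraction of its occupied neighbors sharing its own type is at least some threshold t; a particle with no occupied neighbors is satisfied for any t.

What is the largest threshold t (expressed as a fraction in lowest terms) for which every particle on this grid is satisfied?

(1,1)% 2/2
(1,2)% 3/3
(1,3)% 1/1
(1,5)% 1/1
(2,1)% 3/3
(2,2)% 3/3
(2,4)% 1/2
(2,5)% 3/3
(3,1)% 3/3
(3,2)% 4/4
(3,3)% 1/3
(3,4)@ 1/4
(3,5)% 1/3
(4,1)% 2/2
(4,2)% 2/3
(4,3)@ 1/3
(4,4)@ 3/3
(4,5)@ 1/2
The smallest same-type fraction is 1/4 at (3,4), which reduces to 1/4. Any threshold above that leaves this particle unsatisfied.

1/4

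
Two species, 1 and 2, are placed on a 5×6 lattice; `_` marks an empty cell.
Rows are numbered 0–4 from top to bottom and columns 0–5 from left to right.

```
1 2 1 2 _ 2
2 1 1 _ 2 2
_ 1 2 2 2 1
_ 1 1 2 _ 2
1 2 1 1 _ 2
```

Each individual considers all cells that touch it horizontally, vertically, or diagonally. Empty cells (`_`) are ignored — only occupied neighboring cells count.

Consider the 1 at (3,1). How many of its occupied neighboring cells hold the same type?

4

Occupied neighbors of (3,1): (2,1)=1, (2,2)=2, (3,2)=1, (4,0)=1, (4,1)=2, (4,2)=1.
Same type (1): 4 of 6.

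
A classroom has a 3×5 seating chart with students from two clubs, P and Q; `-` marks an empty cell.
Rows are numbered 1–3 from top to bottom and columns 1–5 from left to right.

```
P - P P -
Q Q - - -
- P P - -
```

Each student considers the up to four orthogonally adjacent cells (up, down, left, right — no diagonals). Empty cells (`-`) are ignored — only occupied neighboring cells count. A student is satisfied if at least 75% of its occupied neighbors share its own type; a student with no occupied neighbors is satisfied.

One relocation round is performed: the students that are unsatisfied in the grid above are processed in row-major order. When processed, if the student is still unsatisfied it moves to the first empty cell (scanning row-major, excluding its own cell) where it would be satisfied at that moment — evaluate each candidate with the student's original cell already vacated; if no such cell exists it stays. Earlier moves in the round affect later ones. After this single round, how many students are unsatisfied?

0

Initially unsatisfied (in order): (1,1), (2,1), (2,2), (3,2).
  (1,1) → (1,5).
  (2,1): now satisfied by earlier moves; stays.
  (2,2) → (1,1).
  (3,2): now satisfied by earlier moves; stays.
Resulting grid:
Q - P P P
Q - - - -
- P P - -
All satisfied now.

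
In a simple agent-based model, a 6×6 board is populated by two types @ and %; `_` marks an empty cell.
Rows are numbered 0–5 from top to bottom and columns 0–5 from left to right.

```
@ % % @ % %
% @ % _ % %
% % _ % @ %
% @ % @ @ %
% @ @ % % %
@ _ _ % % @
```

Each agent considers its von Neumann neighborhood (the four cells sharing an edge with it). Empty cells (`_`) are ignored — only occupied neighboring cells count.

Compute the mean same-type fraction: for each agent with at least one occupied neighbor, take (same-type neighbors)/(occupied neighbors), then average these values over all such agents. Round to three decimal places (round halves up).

Row 0: (0,0)@ 0/2 · (0,1)% 1/3 · (0,2)% 2/3 · (0,3)@ 0/2 · (0,4)% 2/3 · (0,5)% 2/2
Row 1: (1,0)% 1/3 · (1,1)@ 0/4 · (1,2)% 1/2 · (1,4)% 2/3 · (1,5)% 3/3
Row 2: (2,0)% 3/3 · (2,1)% 1/3 · (2,3)% 0/2 · (2,4)@ 1/4 · (2,5)% 2/3
Row 3: (3,0)% 2/3 · (3,1)@ 1/4 · (3,2)% 0/3 · (3,3)@ 1/4 · (3,4)@ 2/4 · (3,5)% 2/3
Row 4: (4,0)% 1/3 · (4,1)@ 2/3 · (4,2)@ 1/3 · (4,3)% 2/4 · (4,4)% 3/4 · (4,5)% 2/3
Row 5: (5,0)@ 0/1 · (5,3)% 2/2 · (5,4)% 2/3 · (5,5)@ 0/2
Sum over 32 agents: 0/2 + 1/3 + 2/3 + 0/2 + 2/3 + 2/2 + 1/3 + 0/4 + 1/2 + 2/3 + 3/3 + 3/3 + 1/3 + 0/2 + 1/4 + 2/3 + 2/3 + 1/4 + 0/3 + 1/4 + 2/4 + 2/3 + 1/3 + 2/3 + 1/3 + 2/4 + 3/4 + 2/3 + 0/1 + 2/2 + 2/3 + 0/2 = 44/3; mean = 44/3 ÷ 32 = 11/24 = 0.458333… → 0.458.

0.458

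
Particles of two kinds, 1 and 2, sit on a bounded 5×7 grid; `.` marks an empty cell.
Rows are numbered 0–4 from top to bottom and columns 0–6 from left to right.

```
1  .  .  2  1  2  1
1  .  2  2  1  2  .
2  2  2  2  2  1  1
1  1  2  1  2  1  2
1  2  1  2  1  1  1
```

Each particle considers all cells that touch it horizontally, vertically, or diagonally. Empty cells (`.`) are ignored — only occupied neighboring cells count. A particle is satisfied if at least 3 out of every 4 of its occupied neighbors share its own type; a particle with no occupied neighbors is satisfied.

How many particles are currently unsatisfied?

Row 0: (0,0)1 1/1 ok · (0,3)2 2/4 unhappy · (0,4)1 1/5 unhappy · (0,5)2 1/4 unhappy · (0,6)1 0/2 unhappy
Row 1: (1,0)1 1/3 unhappy · (1,2)2 5/5 ok · (1,3)2 5/7 unhappy · (1,4)1 2/8 unhappy · (1,5)2 2/7 unhappy
Row 2: (2,0)2 1/4 unhappy · (2,1)2 4/7 unhappy · (2,2)2 5/7 unhappy · (2,3)2 6/8 ok · (2,4)2 4/8 unhappy · (2,5)1 3/7 unhappy · (2,6)1 2/4 unhappy
Row 3: (3,0)1 2/5 unhappy · (3,1)1 3/8 unhappy · (3,2)2 5/8 unhappy · (3,3)1 2/8 unhappy · (3,4)2 3/8 unhappy · (3,5)1 5/8 unhappy · (3,6)2 0/5 unhappy
Row 4: (4,0)1 2/3 unhappy · (4,1)2 1/5 unhappy · (4,2)1 2/5 unhappy · (4,3)2 2/5 unhappy · (4,4)1 3/5 unhappy · (4,5)1 3/5 unhappy · (4,6)1 2/3 unhappy
Unsatisfied: (0,3), (0,4), (0,5), (0,6), (1,0), (1,3), (1,4), (1,5), (2,0), (2,1), (2,2), (2,4), (2,5), (2,6), (3,0), (3,1), (3,2), (3,3), (3,4), (3,5), (3,6), (4,0), (4,1), (4,2), (4,3), (4,4), (4,5), (4,6) — 28 in total.

28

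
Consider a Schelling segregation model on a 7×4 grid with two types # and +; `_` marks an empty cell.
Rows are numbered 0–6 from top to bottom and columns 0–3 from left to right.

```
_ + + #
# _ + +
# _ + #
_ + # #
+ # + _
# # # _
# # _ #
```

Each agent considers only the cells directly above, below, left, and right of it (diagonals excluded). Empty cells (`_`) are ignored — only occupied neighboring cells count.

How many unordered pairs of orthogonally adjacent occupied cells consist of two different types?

Scan each occupied cell's neighbors to the right and below so each pair is counted once.
Row 0: +(0,1)–+(0,2)= +(0,2)–#(0,3)≠ +(0,2)–+(1,2)= #(0,3)–+(1,3)≠  → 2/4 unlike.
Row 1: #(1,0)–#(2,0)= +(1,2)–+(1,3)= +(1,2)–+(2,2)= +(1,3)–#(2,3)≠  → 1/4 unlike.
Row 2: +(2,2)–#(2,3)≠ +(2,2)–#(3,2)≠ #(2,3)–#(3,3)=  → 2/3 unlike.
Row 3: +(3,1)–#(3,2)≠ +(3,1)–#(4,1)≠ #(3,2)–#(3,3)= #(3,2)–+(4,2)≠  → 3/4 unlike.
Row 4: +(4,0)–#(4,1)≠ +(4,0)–#(5,0)≠ #(4,1)–+(4,2)≠ #(4,1)–#(5,1)= +(4,2)–#(5,2)≠  → 4/5 unlike.
Row 5: #(5,0)–#(5,1)= #(5,0)–#(6,0)= #(5,1)–#(5,2)= #(5,1)–#(6,1)=  → 0/4 unlike.
Row 6: #(6,0)–#(6,1)=  → 0/1 unlike.
Total adjacent occupied pairs: 25; unlike-type pairs: 12.

12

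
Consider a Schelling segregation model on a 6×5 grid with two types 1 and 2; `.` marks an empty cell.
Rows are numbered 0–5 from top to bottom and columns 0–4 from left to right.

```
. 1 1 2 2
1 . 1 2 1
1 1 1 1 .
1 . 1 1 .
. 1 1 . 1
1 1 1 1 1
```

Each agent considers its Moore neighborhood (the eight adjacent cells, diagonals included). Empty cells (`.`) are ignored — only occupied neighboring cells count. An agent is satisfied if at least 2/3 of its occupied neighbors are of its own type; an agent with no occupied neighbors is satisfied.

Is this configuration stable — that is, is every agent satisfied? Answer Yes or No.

Row 0: (0,1)1 3/3 satisfied · (0,2)1 2/4 not · (0,3)2 2/5 not · (0,4)2 2/3 satisfied
Row 1: (1,0)1 3/3 satisfied · (1,2)1 5/7 satisfied · (1,3)2 2/7 not · (1,4)1 1/4 not
Row 2: (2,0)1 3/3 satisfied · (2,1)1 6/6 satisfied · (2,2)1 5/6 satisfied · (2,3)1 5/6 satisfied
Row 3: (3,0)1 3/3 satisfied · (3,2)1 6/6 satisfied · (3,3)1 5/5 satisfied
Row 4: (4,1)1 6/6 satisfied · (4,2)1 6/6 satisfied · (4,4)1 3/3 satisfied
Row 5: (5,0)1 2/2 satisfied · (5,1)1 4/4 satisfied · (5,2)1 4/4 satisfied · (5,3)1 4/4 satisfied · (5,4)1 2/2 satisfied
For instance (0,2) has only 2/4 same-type neighbors, below 2/3.

No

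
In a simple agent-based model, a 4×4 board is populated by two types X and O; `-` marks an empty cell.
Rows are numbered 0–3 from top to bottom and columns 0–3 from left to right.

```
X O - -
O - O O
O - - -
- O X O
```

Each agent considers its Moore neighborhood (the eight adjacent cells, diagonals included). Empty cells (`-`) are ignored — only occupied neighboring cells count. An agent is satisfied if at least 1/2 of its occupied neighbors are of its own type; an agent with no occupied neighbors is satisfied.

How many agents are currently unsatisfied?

3

(0,0)X 0/2 unhappy
(0,1)O 2/3 ok
(1,0)O 2/3 ok
(1,2)O 2/2 ok
(1,3)O 1/1 ok
(2,0)O 2/2 ok
(3,1)O 1/2 ok
(3,2)X 0/2 unhappy
(3,3)O 0/1 unhappy
Unsatisfied: (0,0), (3,2), (3,3) — 3 in total.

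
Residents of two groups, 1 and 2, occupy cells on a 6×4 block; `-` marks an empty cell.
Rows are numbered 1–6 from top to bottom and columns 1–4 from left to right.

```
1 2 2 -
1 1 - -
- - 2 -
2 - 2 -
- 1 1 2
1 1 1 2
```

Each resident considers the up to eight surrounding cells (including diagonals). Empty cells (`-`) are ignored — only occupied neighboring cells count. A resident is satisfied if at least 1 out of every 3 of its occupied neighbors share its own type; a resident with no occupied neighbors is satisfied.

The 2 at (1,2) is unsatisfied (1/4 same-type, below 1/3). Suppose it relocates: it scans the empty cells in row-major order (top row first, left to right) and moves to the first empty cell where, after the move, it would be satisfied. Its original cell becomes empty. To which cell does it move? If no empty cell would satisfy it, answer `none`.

Vacating (1,2). Empty cells in order:
  (1,4): 1/1 same-type → satisfied — stop here.

(1,4)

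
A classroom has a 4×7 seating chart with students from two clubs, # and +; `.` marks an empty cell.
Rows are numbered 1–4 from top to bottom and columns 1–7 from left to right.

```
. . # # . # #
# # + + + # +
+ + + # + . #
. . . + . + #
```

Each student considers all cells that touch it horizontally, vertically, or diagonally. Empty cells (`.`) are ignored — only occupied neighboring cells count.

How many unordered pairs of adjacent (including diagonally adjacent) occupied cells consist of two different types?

26

Scan each occupied cell's neighbors to the right and below (and the two forward diagonals) so each pair is counted once.
From row 1: 8 unlike of 13 pairs (running 8/13).
From row 2: 13 unlike of 22 pairs (running 21/35).
From row 3: 4 unlike of 10 pairs (running 25/45).
From row 4: 1 unlike of 1 pairs (running 26/46).
Total adjacent occupied pairs: 46; unlike-type pairs: 26.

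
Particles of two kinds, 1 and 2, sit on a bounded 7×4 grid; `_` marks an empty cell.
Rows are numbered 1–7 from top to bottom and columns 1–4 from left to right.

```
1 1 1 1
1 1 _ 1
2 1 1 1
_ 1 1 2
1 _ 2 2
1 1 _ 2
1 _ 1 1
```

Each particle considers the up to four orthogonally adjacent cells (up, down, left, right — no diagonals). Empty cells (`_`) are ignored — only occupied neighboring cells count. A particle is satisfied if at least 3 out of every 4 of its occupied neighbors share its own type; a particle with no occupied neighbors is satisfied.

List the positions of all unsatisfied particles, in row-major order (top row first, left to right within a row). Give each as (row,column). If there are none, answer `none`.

Row 1: (1,1)1 2/2 ✓ · (1,2)1 3/3 ✓ · (1,3)1 2/2 ✓ · (1,4)1 2/2 ✓
Row 2: (2,1)1 2/3 ✗ · (2,2)1 3/3 ✓ · (2,4)1 2/2 ✓
Row 3: (3,1)2 0/2 ✗ · (3,2)1 3/4 ✓ · (3,3)1 3/3 ✓ · (3,4)1 2/3 ✗
Row 4: (4,2)1 2/2 ✓ · (4,3)1 2/4 ✗ · (4,4)2 1/3 ✗
Row 5: (5,1)1 1/1 ✓ · (5,3)2 1/2 ✗ · (5,4)2 3/3 ✓
Row 6: (6,1)1 3/3 ✓ · (6,2)1 1/1 ✓ · (6,4)2 1/2 ✗
Row 7: (7,1)1 1/1 ✓ · (7,3)1 1/1 ✓ · (7,4)1 1/2 ✗

(2,1), (3,1), (3,4), (4,3), (4,4), (5,3), (6,4), (7,4)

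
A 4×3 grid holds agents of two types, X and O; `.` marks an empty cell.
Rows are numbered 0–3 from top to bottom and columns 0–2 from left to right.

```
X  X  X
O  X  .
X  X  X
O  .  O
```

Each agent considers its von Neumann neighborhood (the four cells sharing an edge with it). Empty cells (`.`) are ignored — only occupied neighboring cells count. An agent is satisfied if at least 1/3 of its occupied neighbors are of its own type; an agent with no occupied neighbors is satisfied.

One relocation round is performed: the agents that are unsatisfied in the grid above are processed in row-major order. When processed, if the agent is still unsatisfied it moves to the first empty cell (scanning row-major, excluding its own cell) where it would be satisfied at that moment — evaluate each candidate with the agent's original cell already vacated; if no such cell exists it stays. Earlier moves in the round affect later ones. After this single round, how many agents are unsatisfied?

Initially unsatisfied (in order): (1,0), (3,0), (3,2).
  (1,0) → (3,1).
  (3,0): now satisfied by earlier moves; stays.
  (3,2): now satisfied by earlier moves; stays.
Resulting grid:
X X X
. X .
X X X
O O O
All satisfied now.

0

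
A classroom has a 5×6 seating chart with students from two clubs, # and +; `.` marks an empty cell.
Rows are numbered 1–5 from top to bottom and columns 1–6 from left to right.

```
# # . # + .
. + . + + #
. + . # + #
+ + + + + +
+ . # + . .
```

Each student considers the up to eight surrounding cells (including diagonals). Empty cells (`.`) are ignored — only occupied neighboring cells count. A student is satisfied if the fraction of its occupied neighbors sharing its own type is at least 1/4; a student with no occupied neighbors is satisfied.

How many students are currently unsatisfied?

4

(1,1)# 1/2 ✓
(1,2)# 1/2 ✓
(1,4)# 0/3 ✗
(1,5)+ 2/4 ✓
(2,2)+ 1/3 ✓
(2,4)+ 3/5 ✓
(2,5)+ 3/7 ✓
(2,6)# 1/4 ✓
(3,2)+ 4/4 ✓
(3,4)# 0/6 ✗
(3,5)+ 5/8 ✓
(3,6)# 1/5 ✗
(4,1)+ 3/3 ✓
(4,2)+ 4/5 ✓
(4,3)+ 4/6 ✓
(4,4)+ 4/6 ✓
(4,5)+ 4/6 ✓
(4,6)+ 2/3 ✓
(5,1)+ 2/2 ✓
(5,3)# 0/4 ✗
(5,4)+ 3/4 ✓
Unsatisfied: (1,4), (3,4), (3,6), (5,3) — 4 in total.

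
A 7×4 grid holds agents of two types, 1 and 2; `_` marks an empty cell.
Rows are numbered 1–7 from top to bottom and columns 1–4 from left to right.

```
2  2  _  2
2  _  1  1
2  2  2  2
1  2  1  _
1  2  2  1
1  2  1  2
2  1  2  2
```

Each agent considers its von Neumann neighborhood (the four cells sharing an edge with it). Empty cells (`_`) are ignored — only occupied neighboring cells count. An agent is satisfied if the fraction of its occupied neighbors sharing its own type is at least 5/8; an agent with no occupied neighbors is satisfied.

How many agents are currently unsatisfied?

Row 1: (1,1)2 2/2 ok · (1,2)2 1/1 ok · (1,4)2 0/1 unhappy
Row 2: (2,1)2 2/2 ok · (2,3)1 1/2 unhappy · (2,4)1 1/3 unhappy
Row 3: (3,1)2 2/3 ok · (3,2)2 3/3 ok · (3,3)2 2/4 unhappy · (3,4)2 1/2 unhappy
Row 4: (4,1)1 1/3 unhappy · (4,2)2 2/4 unhappy · (4,3)1 0/3 unhappy
Row 5: (5,1)1 2/3 ok · (5,2)2 3/4 ok · (5,3)2 1/4 unhappy · (5,4)1 0/2 unhappy
Row 6: (6,1)1 1/3 unhappy · (6,2)2 1/4 unhappy · (6,3)1 0/4 unhappy · (6,4)2 1/3 unhappy
Row 7: (7,1)2 0/2 unhappy · (7,2)1 0/3 unhappy · (7,3)2 1/3 unhappy · (7,4)2 2/2 ok
Unsatisfied: (1,4), (2,3), (2,4), (3,3), (3,4), (4,1), (4,2), (4,3), (5,3), (5,4), (6,1), (6,2), (6,3), (6,4), (7,1), (7,2), (7,3) — 17 in total.

17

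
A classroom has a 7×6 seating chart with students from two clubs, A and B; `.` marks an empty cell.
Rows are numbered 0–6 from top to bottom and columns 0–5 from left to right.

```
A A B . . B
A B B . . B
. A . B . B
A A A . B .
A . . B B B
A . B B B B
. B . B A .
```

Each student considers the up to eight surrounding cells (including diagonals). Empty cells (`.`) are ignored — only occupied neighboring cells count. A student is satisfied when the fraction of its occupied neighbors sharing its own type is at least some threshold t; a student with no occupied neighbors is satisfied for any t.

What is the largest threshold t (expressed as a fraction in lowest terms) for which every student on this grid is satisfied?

0/1

Row 0: (0,0)A 2/3 · (0,1)A 2/5 · (0,2)B 2/3 · (0,5)B 1/1
Row 1: (1,0)A 3/4 · (1,1)B 2/6 · (1,2)B 3/5 · (1,5)B 2/2
Row 2: (2,1)A 4/6 · (2,3)B 2/3 · (2,5)B 2/2
Row 3: (3,0)A 3/3 · (3,1)A 4/4 · (3,2)A 2/4 · (3,4)B 5/5
Row 4: (4,0)A 3/3 · (4,3)B 5/6 · (4,4)B 6/6 · (4,5)B 4/4
Row 5: (5,0)A 1/2 · (5,2)B 4/4 · (5,3)B 5/6 · (5,4)B 6/7 · (5,5)B 3/4
Row 6: (6,1)B 1/2 · (6,3)B 3/4 · (6,4)A 0/4
The smallest same-type fraction is 0/4 at (6,4), which reduces to 0/1. Any threshold above that leaves this student unsatisfied.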